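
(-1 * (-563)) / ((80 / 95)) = 10697 / 16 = 668.56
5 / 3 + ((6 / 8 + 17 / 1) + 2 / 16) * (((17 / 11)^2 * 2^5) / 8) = 11381 / 66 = 172.44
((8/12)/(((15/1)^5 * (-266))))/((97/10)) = -2/5878018125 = -0.00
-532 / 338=-266 / 169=-1.57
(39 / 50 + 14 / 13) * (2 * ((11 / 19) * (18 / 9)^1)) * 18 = 477972 / 6175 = 77.40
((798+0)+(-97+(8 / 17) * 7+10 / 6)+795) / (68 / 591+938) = 15080153 / 9425242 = 1.60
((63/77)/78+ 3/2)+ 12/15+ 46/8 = 23053/2860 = 8.06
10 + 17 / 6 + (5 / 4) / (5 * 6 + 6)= 1853 / 144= 12.87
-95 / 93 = -1.02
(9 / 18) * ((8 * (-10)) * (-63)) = 2520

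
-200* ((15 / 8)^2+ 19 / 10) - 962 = -16361 / 8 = -2045.12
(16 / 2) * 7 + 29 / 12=701 / 12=58.42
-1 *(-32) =32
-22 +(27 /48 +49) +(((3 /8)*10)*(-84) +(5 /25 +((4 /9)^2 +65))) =-1438819 /6480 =-222.04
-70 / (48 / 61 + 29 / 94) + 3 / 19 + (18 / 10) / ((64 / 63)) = -2366695427 / 38188480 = -61.97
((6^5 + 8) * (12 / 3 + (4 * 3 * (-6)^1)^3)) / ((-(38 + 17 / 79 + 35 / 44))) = 10098931584896 / 135601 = 74475347.42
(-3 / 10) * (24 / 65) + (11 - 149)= -44886 / 325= -138.11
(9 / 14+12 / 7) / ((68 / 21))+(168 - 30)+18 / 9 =19139 / 136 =140.73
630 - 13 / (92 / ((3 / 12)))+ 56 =252435 / 368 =685.96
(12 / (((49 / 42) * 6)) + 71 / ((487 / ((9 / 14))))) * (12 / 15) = 3522 / 2435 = 1.45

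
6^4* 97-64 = 125648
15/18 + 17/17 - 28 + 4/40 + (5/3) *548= 13309/15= 887.27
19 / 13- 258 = -3335 / 13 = -256.54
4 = 4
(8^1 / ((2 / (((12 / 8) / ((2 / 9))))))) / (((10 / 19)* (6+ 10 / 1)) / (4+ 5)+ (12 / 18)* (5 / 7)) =32319 / 1690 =19.12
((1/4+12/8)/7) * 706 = 353/2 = 176.50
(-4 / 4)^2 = 1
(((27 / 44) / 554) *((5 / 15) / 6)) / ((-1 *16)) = -3 / 780032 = -0.00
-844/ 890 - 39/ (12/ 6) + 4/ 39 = -20.35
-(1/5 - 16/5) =3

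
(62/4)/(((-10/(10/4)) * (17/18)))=-279/68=-4.10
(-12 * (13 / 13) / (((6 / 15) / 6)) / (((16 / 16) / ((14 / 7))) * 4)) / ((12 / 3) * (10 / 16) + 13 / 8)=-240 / 11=-21.82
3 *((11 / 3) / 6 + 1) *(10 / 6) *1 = 145 / 18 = 8.06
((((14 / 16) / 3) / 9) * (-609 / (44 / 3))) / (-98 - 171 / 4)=1421 / 148632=0.01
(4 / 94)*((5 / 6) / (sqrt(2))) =5*sqrt(2) / 282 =0.03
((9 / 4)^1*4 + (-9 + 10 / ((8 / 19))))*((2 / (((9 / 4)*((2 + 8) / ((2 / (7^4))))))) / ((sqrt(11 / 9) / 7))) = 38*sqrt(11) / 11319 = 0.01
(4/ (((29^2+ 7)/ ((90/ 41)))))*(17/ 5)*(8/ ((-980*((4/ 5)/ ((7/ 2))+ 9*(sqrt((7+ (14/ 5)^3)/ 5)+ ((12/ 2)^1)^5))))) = -176776200/ 43048528623837443+ 6885*sqrt(3619)/ 325938859580483497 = -0.00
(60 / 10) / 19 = 6 / 19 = 0.32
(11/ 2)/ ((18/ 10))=55/ 18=3.06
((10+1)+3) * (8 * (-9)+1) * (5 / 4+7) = -16401 / 2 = -8200.50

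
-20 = -20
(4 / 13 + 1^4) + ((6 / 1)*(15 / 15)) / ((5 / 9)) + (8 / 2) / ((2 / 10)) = 32.11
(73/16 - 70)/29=-1047/464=-2.26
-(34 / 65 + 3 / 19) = -841 / 1235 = -0.68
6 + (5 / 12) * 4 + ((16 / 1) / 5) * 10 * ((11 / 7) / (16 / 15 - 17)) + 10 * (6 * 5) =1528339 / 5019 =304.51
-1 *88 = -88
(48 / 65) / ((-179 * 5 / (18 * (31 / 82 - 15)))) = 517968 / 2385175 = 0.22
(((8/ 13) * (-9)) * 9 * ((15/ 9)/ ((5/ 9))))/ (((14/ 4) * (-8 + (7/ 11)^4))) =56924208/ 10440157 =5.45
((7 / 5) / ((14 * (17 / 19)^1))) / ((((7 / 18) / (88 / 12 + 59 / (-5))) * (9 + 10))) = -201 / 2975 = -0.07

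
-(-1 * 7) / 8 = 7 / 8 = 0.88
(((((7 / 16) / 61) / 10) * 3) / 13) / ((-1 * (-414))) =7 / 17509440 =0.00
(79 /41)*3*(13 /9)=1027 /123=8.35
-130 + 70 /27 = -3440 /27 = -127.41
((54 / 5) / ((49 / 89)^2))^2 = 182956374756 / 144120025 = 1269.47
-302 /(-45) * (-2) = -604 /45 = -13.42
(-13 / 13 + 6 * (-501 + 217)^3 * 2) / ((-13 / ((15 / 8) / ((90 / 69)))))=30394903.50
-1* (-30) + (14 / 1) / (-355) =10636 / 355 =29.96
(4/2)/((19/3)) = 6/19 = 0.32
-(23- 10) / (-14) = 0.93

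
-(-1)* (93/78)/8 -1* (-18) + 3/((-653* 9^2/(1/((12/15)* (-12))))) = 49917785/2750436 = 18.15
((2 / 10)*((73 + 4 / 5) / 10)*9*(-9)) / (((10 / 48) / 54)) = -19368072 / 625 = -30988.92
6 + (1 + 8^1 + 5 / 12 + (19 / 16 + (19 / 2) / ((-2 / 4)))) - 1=-163 / 48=-3.40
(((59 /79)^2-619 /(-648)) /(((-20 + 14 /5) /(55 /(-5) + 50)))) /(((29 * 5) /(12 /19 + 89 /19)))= -8034072371 /63878981616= -0.13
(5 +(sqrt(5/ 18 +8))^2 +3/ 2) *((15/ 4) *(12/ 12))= 665/ 12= 55.42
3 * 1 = 3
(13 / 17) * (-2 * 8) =-12.24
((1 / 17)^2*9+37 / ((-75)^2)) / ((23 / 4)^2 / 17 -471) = -981088 / 12200124375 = -0.00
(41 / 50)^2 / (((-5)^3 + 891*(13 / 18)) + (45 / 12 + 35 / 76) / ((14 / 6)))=223573 / 173001250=0.00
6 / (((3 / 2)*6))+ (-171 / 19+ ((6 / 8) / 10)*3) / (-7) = 1613 / 840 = 1.92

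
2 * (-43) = -86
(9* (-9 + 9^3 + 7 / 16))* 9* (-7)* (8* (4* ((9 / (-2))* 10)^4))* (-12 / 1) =643221642735000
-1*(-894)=894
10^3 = 1000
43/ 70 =0.61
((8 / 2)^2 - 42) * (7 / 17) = -182 / 17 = -10.71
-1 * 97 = -97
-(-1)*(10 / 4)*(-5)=-25 / 2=-12.50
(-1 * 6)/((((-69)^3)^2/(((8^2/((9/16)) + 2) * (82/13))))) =-170888/4208808360159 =-0.00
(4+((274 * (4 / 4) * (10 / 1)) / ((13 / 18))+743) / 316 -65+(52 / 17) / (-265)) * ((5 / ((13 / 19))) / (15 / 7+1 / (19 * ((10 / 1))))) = -10909212654235 / 68735140214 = -158.71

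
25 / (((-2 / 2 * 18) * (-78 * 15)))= 5 / 4212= 0.00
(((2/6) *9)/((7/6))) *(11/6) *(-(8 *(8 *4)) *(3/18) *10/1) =-14080/7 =-2011.43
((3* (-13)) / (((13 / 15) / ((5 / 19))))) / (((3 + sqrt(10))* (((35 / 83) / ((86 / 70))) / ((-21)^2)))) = -2469.09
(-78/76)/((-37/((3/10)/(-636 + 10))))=-117/8801560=-0.00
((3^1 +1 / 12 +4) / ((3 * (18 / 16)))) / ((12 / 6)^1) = 85 / 81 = 1.05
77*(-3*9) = -2079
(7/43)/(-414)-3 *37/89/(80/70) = -6918569/6337512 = -1.09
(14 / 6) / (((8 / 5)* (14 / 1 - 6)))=35 / 192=0.18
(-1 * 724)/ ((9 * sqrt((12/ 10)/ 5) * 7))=-23.46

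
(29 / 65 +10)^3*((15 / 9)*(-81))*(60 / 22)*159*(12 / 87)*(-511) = 16481713218998328 / 3504215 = 4703396686.28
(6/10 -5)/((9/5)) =-22/9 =-2.44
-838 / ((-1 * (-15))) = -55.87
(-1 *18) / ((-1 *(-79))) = -18 / 79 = -0.23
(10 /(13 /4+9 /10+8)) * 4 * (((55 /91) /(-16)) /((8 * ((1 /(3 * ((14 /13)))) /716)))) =-35.96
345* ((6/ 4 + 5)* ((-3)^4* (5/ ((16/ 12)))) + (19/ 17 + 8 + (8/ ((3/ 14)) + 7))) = 95145595/ 136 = 699599.96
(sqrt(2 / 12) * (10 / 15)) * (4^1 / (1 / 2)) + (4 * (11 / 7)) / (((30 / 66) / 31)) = 8 * sqrt(6) / 9 + 15004 / 35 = 430.86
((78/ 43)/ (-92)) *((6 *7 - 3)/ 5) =-1521/ 9890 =-0.15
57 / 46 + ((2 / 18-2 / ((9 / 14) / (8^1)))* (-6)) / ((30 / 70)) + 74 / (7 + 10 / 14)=444289 / 1242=357.72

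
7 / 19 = 0.37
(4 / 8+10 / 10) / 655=3 / 1310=0.00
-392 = -392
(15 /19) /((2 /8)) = 60 /19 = 3.16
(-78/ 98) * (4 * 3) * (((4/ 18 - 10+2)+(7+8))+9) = -7592/ 49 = -154.94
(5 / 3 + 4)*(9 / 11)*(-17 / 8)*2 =-867 / 44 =-19.70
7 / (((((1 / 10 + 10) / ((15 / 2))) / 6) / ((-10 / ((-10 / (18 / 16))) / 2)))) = 14175 / 808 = 17.54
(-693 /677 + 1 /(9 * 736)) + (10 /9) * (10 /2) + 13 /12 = 8393999 /1494816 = 5.62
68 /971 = 0.07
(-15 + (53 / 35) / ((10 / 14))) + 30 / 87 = -9088 / 725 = -12.54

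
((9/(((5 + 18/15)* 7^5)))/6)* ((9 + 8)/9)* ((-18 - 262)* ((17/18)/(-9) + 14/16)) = -212075/36173466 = -0.01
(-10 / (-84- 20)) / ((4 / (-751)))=-3755 / 208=-18.05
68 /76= 17 /19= 0.89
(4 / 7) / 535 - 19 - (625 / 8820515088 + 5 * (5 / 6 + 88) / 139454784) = -2151732262550491 / 113255413729920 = -19.00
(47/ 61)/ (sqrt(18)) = 47 * sqrt(2)/ 366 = 0.18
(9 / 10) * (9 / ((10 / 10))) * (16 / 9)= 72 / 5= 14.40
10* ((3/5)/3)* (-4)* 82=-656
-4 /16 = -1 /4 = -0.25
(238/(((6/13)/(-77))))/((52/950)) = -4352425/6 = -725404.17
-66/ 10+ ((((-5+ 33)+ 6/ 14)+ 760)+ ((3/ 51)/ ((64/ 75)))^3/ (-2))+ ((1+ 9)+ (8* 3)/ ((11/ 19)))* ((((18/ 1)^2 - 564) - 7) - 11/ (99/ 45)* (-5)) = -10552689199832179/ 991693373440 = -10641.08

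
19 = 19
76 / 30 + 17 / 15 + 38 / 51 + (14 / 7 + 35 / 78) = 6.86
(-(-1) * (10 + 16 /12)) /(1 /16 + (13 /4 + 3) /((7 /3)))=3808 /921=4.13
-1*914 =-914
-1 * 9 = -9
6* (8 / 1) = 48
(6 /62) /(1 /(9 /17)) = 27 /527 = 0.05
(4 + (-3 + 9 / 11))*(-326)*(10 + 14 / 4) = -88020 / 11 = -8001.82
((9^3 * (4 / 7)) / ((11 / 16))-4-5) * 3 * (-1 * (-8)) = 1103112 / 77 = 14326.13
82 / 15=5.47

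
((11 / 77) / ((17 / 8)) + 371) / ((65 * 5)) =44157 / 38675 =1.14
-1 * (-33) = 33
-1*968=-968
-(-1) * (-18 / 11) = -18 / 11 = -1.64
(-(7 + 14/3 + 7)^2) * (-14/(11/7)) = 307328/99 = 3104.32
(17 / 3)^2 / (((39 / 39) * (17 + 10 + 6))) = 289 / 297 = 0.97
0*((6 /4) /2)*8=0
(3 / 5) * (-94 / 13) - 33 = -2427 / 65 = -37.34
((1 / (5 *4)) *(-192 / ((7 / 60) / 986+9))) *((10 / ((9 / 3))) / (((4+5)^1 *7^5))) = -631040 / 26846510187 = -0.00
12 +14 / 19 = 242 / 19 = 12.74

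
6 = 6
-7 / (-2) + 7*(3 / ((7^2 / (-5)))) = 19 / 14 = 1.36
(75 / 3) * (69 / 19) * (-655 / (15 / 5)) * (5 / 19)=-1883125 / 361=-5216.41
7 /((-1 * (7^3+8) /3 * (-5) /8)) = 56 /585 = 0.10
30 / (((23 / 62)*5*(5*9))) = 0.36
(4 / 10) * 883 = 1766 / 5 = 353.20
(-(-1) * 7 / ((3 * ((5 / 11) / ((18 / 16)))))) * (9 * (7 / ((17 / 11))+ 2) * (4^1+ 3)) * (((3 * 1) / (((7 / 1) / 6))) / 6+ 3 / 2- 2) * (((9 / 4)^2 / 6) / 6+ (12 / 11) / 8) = -47.00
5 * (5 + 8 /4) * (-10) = -350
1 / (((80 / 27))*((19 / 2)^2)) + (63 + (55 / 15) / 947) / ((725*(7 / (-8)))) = -1989881083 / 20819700300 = -0.10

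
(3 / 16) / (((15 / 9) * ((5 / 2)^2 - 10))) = -3 / 100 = -0.03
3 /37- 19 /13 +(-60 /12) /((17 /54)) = -141158 /8177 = -17.26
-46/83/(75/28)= -0.21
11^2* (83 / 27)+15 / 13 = 130964 / 351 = 373.12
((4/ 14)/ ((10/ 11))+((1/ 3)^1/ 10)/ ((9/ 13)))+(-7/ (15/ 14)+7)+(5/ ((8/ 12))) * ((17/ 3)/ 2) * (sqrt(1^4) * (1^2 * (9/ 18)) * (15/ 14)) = 184661/ 15120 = 12.21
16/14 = 8/7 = 1.14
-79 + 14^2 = 117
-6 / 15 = -2 / 5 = -0.40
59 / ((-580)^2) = 59 / 336400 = 0.00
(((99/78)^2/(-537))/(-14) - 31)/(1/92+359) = -1207853579/13988243906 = -0.09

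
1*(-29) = -29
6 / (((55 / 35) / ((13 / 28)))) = 39 / 22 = 1.77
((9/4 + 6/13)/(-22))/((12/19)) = -893/4576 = -0.20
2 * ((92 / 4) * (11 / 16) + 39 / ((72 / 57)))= 747 / 8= 93.38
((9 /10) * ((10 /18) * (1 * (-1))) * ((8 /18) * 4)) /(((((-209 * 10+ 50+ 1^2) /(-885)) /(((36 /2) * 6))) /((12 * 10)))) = -5000.10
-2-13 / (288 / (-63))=27 / 32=0.84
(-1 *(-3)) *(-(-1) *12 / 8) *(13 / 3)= 39 / 2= 19.50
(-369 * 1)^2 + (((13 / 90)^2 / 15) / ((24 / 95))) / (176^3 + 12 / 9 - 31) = 432918243589920811 / 3179458461600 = 136161.00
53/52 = 1.02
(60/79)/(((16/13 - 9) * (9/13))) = -3380/23937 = -0.14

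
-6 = -6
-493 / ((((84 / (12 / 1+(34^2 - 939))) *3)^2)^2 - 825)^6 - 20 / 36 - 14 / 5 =-2263986687505605375245151192067696109472816537725498155994349298282008098864 / 674698019455312542408855162404584898331161970287086994514320805625135193205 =-3.36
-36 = -36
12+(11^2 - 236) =-103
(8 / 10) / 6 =2 / 15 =0.13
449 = 449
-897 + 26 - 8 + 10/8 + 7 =-3483/4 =-870.75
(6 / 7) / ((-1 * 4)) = -0.21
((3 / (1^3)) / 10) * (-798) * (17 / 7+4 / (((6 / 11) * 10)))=-18924 / 25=-756.96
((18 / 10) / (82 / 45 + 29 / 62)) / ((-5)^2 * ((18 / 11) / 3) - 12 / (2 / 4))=-9207 / 121391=-0.08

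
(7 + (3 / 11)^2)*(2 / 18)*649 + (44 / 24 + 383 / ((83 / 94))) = 15542189 / 16434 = 945.73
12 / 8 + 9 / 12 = 9 / 4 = 2.25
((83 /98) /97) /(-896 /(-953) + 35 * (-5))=-79099 /1576845774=-0.00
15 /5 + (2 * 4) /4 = 5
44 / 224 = 11 / 56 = 0.20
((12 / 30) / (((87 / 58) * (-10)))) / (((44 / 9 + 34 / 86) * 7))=-258 / 357875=-0.00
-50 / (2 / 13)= -325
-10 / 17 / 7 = -10 / 119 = -0.08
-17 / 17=-1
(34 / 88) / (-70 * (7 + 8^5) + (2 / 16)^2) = -272 / 1615151989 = -0.00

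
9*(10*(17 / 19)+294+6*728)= 798732 / 19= 42038.53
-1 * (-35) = 35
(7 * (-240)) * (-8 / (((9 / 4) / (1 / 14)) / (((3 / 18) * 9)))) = 640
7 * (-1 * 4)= -28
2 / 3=0.67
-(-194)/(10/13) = 1261/5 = 252.20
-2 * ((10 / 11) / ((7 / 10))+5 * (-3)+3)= 1648 / 77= 21.40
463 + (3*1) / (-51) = 7870 / 17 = 462.94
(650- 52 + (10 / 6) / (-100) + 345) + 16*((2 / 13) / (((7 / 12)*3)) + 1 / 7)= 738407 / 780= 946.68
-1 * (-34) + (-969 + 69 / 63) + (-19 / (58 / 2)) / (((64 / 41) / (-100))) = -8690993 / 9744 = -891.93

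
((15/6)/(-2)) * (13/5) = -13/4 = -3.25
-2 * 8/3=-16/3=-5.33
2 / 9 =0.22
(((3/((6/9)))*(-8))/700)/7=-9/1225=-0.01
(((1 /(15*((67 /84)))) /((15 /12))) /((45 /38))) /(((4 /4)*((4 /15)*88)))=133 /55275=0.00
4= 4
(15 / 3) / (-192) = -5 / 192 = -0.03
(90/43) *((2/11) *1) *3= 540/473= 1.14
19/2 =9.50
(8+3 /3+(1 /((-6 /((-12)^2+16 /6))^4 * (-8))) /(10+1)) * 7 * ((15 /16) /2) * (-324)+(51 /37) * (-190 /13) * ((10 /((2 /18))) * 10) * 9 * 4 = 379339114085 /103896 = 3651142.62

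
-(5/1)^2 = -25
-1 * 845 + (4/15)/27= -342221/405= -844.99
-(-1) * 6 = 6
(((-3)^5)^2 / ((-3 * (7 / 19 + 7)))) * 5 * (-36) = 3365793 / 7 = 480827.57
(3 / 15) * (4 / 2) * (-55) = -22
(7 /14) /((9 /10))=5 /9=0.56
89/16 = 5.56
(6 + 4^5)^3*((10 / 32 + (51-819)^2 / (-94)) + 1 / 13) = -8378195929162875 / 1222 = -6856134148251.13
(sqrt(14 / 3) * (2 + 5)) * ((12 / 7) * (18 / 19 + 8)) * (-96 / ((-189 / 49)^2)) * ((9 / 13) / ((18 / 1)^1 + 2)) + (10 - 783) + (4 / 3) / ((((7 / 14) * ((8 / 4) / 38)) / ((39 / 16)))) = -701.31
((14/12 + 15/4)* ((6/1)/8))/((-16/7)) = -413/256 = -1.61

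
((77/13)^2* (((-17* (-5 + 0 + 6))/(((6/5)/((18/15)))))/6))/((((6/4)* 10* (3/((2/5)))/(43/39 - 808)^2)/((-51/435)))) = 67446.20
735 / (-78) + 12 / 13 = -17 / 2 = -8.50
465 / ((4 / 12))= 1395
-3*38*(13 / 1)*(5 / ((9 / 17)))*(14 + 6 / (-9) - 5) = -1049750 / 9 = -116638.89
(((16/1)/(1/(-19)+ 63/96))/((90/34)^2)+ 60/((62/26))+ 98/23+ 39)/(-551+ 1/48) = -612165037936/4671278732475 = -0.13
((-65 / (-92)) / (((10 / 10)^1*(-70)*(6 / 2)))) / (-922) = 13 / 3562608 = 0.00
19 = 19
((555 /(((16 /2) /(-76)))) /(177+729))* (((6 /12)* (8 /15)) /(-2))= 703 /906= 0.78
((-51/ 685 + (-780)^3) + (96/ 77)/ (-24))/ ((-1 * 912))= 25030245246667/ 48103440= 520342.11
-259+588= 329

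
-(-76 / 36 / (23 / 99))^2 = -43681 / 529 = -82.57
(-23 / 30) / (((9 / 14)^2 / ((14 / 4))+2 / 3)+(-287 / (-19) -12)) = -149891 / 760535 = -0.20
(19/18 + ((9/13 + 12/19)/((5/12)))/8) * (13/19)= 16147/16245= 0.99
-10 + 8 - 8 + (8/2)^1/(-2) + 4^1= -8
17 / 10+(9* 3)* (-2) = -523 / 10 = -52.30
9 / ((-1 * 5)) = -9 / 5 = -1.80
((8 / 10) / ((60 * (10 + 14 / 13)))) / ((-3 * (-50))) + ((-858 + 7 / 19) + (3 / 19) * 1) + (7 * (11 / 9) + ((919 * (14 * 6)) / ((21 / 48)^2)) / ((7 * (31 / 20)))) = 1698251206875193 / 46754820000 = 36322.48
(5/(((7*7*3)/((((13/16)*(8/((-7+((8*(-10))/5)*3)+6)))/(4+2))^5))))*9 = -0.00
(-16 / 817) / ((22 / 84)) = -0.07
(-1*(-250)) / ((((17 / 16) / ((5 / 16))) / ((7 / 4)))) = 4375 / 34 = 128.68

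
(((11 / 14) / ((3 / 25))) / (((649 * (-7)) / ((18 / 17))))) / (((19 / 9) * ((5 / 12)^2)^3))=-80621568 / 583620625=-0.14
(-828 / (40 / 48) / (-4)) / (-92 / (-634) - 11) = -131238 / 5735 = -22.88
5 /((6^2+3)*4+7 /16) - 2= -4926 /2503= -1.97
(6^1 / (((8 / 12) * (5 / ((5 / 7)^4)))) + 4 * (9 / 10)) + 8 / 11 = 633313 / 132055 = 4.80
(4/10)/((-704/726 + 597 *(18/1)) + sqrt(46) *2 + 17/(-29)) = 19680576762/528641299416365 - 3663396 *sqrt(46)/528641299416365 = 0.00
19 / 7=2.71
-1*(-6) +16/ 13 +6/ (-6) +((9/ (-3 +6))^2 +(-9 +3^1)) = 120/ 13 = 9.23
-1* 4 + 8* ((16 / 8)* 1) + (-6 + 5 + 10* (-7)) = -59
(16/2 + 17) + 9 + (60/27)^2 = 3154/81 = 38.94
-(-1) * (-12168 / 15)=-4056 / 5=-811.20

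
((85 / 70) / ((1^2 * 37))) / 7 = 17 / 3626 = 0.00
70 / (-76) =-35 / 38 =-0.92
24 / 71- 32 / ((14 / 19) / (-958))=20677640 / 497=41604.91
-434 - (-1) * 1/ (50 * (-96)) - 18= -2169601/ 4800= -452.00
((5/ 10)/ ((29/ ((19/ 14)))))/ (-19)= -1/ 812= -0.00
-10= -10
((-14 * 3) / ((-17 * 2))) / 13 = 21 / 221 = 0.10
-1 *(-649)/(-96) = -649/96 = -6.76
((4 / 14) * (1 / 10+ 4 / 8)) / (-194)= -3 / 3395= -0.00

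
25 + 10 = 35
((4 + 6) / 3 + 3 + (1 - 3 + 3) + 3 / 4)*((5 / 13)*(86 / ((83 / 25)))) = 521375 / 6474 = 80.53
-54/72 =-3/4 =-0.75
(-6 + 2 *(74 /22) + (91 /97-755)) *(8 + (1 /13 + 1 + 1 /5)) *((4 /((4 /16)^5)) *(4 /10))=-3970631467008 /346775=-11450166.44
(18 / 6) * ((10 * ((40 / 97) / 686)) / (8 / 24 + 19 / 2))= 3600 / 1962989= 0.00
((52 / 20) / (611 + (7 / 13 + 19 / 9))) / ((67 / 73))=111033 / 24051995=0.00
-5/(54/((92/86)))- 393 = -456388/1161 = -393.10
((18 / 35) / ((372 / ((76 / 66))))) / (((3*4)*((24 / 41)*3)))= 779 / 10311840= 0.00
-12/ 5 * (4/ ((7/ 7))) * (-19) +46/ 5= 958/ 5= 191.60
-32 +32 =0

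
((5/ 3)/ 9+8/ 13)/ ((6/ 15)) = 1405/ 702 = 2.00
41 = 41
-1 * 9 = -9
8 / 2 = 4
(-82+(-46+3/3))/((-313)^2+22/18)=-1143/881732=-0.00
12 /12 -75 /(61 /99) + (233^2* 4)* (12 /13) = 200330.97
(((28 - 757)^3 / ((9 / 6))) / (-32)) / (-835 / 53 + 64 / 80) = -11407381065 / 21136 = -539713.34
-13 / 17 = -0.76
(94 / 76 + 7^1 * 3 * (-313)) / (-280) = 249727 / 10640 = 23.47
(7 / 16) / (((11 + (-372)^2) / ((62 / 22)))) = 217 / 24357520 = 0.00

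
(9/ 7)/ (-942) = -3/ 2198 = -0.00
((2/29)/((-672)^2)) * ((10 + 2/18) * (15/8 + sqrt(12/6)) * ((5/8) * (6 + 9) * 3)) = 325 * sqrt(2)/7483392 + 1625/19955712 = 0.00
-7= -7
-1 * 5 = -5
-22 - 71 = -93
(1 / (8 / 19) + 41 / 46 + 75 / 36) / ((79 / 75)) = 73825 / 14536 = 5.08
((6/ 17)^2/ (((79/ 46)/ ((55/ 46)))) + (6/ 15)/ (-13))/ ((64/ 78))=124557/ 1826480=0.07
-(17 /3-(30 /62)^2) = -15662 /2883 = -5.43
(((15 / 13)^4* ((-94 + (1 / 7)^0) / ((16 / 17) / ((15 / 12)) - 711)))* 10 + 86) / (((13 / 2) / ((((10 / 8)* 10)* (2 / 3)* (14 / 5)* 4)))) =85281242768960 / 67245989109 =1268.20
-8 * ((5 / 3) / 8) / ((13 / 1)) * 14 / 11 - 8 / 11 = -0.89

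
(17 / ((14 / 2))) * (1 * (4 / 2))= 34 / 7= 4.86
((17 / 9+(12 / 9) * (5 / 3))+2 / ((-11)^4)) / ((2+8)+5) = 108347 / 395307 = 0.27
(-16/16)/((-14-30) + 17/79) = 79/3459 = 0.02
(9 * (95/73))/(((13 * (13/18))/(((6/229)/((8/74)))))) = 854145/2825173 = 0.30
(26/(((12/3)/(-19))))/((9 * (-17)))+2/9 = 35/34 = 1.03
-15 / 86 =-0.17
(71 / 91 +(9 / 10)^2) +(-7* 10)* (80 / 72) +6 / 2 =-73.19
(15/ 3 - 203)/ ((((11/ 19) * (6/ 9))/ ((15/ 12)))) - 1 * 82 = -2893/ 4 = -723.25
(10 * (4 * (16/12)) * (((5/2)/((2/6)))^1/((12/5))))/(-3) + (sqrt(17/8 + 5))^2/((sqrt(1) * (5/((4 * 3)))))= -3461/90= -38.46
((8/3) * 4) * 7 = 224/3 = 74.67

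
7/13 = 0.54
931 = 931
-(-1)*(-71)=-71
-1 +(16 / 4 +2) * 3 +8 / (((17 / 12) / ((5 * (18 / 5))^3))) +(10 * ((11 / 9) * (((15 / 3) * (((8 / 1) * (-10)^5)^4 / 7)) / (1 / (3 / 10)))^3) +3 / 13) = 626463929794560000000000000000000000000000000000000000000000000002497775392 / 75803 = 8264368557900874635568513000000000000000000000000000000000000000000000.00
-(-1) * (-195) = -195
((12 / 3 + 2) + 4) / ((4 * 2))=5 / 4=1.25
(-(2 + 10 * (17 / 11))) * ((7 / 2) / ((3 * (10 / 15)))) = -336 / 11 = -30.55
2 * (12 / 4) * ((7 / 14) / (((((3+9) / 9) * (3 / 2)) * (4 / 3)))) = 9 / 8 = 1.12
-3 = -3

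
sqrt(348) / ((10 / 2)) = 2* sqrt(87) / 5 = 3.73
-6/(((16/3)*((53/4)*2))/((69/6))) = -207/424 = -0.49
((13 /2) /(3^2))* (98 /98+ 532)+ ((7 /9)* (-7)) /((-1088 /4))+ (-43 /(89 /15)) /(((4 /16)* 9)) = 27723739 /72624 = 381.74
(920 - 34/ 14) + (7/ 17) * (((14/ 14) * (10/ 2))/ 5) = 109240/ 119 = 917.98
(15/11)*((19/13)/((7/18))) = 5130/1001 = 5.12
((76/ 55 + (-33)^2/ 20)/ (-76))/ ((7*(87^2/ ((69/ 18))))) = -0.00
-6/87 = -2/29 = -0.07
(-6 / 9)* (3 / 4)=-1 / 2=-0.50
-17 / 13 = -1.31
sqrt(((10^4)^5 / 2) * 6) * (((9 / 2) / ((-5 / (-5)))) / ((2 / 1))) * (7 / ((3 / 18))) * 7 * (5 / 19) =33075000000000 * sqrt(3) / 19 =3015135813702.14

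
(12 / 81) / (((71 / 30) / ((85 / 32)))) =425 / 2556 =0.17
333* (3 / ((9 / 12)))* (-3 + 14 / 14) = -2664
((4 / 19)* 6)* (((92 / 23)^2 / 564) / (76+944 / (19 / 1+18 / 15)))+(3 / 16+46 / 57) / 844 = 18315663 / 12457021376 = 0.00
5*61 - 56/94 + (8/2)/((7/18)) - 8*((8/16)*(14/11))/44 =12522887/39809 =314.57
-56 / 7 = -8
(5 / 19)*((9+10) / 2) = 5 / 2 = 2.50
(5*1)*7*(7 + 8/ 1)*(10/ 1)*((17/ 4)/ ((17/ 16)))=21000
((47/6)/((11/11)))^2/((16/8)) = 2209/72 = 30.68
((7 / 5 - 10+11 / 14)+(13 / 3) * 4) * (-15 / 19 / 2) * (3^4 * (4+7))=-1781109 / 532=-3347.95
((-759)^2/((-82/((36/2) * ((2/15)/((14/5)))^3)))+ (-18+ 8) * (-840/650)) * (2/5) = -267534/914095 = -0.29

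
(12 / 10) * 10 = 12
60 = 60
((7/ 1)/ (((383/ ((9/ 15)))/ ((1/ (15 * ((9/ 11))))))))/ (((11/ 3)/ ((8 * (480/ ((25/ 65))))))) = 23296/ 9575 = 2.43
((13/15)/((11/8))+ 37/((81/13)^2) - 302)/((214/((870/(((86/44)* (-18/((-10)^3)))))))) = -3143798563000/90561483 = -34714.52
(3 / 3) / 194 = 1 / 194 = 0.01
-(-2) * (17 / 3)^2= 578 / 9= 64.22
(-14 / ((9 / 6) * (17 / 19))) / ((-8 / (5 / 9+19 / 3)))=4123 / 459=8.98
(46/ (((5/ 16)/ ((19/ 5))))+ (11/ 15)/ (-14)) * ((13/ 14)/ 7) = 7634549/ 102900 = 74.19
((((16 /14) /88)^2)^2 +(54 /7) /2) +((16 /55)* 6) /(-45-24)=15490621338 /4042599715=3.83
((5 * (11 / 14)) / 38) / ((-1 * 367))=-0.00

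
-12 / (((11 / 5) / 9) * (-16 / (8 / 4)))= 135 / 22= 6.14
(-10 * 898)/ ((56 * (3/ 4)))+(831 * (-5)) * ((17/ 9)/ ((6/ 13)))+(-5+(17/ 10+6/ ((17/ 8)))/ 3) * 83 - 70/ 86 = -4031754722/ 230265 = -17509.19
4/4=1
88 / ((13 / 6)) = 528 / 13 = 40.62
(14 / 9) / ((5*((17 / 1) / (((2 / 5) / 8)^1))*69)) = 7 / 527850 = 0.00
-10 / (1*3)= -10 / 3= -3.33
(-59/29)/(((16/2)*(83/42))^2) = -0.01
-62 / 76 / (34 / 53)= -1643 / 1292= -1.27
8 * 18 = 144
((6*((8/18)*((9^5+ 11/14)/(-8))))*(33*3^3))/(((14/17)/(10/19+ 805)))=-63882965206665/3724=-17154394523.81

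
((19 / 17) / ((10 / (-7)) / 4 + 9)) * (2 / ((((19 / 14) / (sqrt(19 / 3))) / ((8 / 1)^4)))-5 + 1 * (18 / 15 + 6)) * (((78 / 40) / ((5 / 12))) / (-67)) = -62619648 * sqrt(57) / 3445475-31122 / 1566125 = -137.23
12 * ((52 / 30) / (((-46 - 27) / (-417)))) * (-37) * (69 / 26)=-4258404 / 365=-11666.86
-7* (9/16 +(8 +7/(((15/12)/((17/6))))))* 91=-3734731/240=-15561.38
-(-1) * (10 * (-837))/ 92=-4185/ 46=-90.98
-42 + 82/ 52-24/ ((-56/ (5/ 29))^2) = -173243611/ 4285736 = -40.42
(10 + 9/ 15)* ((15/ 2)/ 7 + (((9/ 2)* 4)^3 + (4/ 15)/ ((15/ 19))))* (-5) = -973887667/ 3150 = -309170.69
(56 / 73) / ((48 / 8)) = 28 / 219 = 0.13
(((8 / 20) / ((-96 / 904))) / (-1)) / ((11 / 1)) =113 / 330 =0.34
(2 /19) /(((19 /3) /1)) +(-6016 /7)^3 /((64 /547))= -671796964259830 /123823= -5425461862.98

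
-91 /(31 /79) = -7189 /31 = -231.90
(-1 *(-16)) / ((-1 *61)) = -0.26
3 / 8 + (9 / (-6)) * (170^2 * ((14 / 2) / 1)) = -2427597 / 8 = -303449.62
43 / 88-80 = -6997 / 88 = -79.51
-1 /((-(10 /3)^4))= 81 /10000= 0.01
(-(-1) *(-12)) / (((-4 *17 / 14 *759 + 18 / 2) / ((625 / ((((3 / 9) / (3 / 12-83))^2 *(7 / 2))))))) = 616280625 / 17162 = 35909.60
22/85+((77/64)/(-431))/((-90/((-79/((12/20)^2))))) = 95724101/379831680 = 0.25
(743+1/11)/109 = 8174/1199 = 6.82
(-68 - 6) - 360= -434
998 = 998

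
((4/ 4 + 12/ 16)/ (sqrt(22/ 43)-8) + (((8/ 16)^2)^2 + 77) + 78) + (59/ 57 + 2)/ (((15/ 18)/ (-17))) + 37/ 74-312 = -2591411/ 11856-sqrt(946)/ 1560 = -218.59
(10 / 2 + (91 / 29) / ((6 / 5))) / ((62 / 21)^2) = 194775 / 222952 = 0.87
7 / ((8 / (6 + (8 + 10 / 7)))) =27 / 2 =13.50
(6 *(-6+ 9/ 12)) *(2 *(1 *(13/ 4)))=-204.75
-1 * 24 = -24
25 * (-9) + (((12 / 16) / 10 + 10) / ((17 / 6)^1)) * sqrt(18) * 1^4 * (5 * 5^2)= -225 + 90675 * sqrt(2) / 68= 1660.79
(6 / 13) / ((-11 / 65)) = -30 / 11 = -2.73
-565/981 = -0.58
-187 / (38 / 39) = -7293 / 38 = -191.92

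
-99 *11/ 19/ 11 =-99/ 19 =-5.21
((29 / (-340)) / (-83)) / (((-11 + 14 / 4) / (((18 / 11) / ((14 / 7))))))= -87 / 776050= -0.00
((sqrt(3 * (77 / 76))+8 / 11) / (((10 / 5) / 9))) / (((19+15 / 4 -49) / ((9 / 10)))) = -0.38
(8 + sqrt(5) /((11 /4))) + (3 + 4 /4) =4*sqrt(5) /11 + 12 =12.81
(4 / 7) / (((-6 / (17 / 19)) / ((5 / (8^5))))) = -85 / 6537216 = -0.00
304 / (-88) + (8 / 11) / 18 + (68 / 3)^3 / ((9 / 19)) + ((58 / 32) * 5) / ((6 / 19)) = 24610.50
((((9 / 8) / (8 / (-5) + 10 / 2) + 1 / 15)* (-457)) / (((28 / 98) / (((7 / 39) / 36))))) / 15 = -0.21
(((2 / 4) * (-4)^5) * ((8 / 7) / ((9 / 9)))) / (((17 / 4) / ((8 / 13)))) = -131072 / 1547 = -84.73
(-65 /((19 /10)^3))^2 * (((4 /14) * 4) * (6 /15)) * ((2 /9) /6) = 13520000000 /8891671509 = 1.52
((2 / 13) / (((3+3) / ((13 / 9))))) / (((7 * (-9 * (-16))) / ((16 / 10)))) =1 / 17010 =0.00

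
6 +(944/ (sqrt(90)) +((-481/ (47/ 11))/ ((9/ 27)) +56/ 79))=-1229057/ 3713 +472 * sqrt(10)/ 15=-231.51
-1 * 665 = -665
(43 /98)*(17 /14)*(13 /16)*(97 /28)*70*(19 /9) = 221.62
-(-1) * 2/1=2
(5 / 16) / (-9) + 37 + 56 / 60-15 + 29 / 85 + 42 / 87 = 1684111 / 70992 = 23.72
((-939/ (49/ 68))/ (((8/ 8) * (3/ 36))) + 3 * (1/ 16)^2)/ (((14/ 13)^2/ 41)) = -1359145502013/ 2458624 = -552807.38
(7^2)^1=49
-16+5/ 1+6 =-5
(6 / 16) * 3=9 / 8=1.12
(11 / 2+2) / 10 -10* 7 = -277 / 4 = -69.25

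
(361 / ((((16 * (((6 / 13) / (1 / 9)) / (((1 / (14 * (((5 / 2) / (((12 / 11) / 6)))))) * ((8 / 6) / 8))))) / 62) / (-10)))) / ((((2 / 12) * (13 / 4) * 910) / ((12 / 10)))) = -11191 / 1576575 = -0.01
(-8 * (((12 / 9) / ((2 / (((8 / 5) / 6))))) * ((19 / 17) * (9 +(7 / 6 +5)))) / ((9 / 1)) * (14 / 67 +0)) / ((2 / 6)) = -774592 / 461295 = -1.68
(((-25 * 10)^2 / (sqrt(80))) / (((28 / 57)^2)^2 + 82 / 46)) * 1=758712571875 * sqrt(5) / 446933129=3795.94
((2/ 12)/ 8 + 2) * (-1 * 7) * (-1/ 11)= 679/ 528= 1.29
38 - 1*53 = -15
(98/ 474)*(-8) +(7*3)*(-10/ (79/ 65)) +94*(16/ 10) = -28486/ 1185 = -24.04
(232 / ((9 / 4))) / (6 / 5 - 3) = -4640 / 81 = -57.28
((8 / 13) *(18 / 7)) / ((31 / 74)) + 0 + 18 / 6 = 19119 / 2821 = 6.78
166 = 166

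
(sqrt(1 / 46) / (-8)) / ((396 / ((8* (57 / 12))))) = -19* sqrt(46) / 72864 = -0.00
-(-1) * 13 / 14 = 13 / 14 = 0.93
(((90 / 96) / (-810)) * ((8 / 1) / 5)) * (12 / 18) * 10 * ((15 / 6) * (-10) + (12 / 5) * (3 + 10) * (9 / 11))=-29 / 4455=-0.01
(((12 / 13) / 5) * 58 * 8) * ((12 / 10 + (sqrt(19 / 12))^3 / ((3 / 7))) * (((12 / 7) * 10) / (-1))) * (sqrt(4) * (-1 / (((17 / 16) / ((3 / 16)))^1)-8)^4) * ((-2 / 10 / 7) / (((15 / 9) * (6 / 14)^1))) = 598619576530944 / 950051375 + 26328175819648 * sqrt(57) / 81432975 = 3071036.25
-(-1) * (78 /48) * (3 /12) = 13 /32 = 0.41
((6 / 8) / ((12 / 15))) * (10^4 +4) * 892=8365845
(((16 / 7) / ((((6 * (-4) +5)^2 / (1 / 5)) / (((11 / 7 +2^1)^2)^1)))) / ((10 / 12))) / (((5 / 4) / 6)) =11520 / 123823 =0.09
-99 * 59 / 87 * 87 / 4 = -1460.25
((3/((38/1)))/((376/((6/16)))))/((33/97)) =291/1257344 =0.00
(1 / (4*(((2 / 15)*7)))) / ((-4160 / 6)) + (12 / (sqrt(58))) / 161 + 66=6*sqrt(58) / 4669 + 1537527 / 23296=66.01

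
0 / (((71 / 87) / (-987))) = 0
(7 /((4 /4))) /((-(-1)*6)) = 7 /6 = 1.17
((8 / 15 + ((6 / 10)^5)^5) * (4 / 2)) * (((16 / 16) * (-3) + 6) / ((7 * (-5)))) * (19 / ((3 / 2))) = -36239817205240453004 / 31292438507080078125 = -1.16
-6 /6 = -1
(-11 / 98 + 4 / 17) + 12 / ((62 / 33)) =336223 / 51646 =6.51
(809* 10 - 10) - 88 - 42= 7950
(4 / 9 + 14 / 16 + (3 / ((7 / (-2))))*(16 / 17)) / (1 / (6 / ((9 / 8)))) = 8786 / 3213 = 2.73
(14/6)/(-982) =-7/2946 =-0.00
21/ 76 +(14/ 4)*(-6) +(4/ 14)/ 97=-1069273/ 51604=-20.72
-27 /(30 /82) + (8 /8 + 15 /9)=-1067 /15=-71.13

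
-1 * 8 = -8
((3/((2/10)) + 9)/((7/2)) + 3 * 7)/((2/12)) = 1170/7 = 167.14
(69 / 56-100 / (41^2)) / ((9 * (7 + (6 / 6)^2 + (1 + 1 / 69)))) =2538947 / 175657776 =0.01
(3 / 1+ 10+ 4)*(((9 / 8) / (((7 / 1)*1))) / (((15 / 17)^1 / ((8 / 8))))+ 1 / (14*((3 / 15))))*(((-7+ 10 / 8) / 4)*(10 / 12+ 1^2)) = -649451 / 26880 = -24.16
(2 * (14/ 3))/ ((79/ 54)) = 504/ 79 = 6.38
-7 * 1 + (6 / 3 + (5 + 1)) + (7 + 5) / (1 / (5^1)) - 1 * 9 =52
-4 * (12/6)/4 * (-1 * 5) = 10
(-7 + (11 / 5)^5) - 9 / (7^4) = 334133451 / 7503125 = 44.53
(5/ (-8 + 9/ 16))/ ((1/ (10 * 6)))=-4800/ 119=-40.34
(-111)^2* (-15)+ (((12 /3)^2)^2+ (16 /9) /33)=-54814007 /297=-184558.95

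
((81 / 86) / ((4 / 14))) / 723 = 189 / 41452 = 0.00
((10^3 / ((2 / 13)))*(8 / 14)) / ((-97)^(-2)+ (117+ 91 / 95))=23240230000 / 738061443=31.49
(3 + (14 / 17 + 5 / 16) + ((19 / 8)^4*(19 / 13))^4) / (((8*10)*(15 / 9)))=1917090342105030317019279651 / 54666606306864712908800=35068.76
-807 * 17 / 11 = -13719 / 11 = -1247.18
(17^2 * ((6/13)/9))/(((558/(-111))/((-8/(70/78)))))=85544/3255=26.28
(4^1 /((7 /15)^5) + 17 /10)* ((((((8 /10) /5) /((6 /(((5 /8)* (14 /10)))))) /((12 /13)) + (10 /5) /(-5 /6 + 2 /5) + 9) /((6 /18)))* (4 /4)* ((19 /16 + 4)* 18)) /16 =14084.85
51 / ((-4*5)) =-51 / 20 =-2.55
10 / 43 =0.23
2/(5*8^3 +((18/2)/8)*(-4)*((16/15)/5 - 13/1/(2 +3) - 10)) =100/130787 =0.00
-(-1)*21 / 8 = 21 / 8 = 2.62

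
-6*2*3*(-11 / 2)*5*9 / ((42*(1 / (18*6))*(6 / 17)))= 454410 / 7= 64915.71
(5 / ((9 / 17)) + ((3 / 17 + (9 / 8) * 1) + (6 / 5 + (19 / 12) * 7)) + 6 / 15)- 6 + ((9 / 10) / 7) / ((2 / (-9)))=721883 / 42840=16.85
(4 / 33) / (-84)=-1 / 693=-0.00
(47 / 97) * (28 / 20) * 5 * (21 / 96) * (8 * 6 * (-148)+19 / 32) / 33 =-523492627 / 3277824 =-159.71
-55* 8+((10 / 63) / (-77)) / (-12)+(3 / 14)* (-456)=-15650707 / 29106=-537.71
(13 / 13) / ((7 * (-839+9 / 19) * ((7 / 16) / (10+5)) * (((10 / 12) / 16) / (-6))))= 131328 / 195167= 0.67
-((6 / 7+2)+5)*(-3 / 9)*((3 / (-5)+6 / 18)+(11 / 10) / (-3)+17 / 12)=2.05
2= 2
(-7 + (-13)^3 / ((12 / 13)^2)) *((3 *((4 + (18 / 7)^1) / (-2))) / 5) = 8562923 / 1680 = 5096.98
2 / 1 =2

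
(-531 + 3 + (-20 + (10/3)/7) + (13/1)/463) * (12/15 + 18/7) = -628149518/340305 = -1845.84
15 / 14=1.07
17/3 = 5.67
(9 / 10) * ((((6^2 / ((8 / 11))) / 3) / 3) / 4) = 99 / 80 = 1.24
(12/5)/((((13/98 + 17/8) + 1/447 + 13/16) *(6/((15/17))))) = 2102688/18304121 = 0.11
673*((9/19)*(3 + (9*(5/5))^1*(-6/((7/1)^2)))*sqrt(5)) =563301*sqrt(5)/931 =1352.93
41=41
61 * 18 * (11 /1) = 12078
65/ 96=0.68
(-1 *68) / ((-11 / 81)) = 5508 / 11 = 500.73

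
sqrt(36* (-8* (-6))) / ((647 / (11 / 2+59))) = 1548* sqrt(3) / 647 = 4.14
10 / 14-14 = -13.29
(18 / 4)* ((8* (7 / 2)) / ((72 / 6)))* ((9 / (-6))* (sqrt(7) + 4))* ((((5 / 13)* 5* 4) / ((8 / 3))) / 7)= -675 / 26 - 675* sqrt(7) / 104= -43.13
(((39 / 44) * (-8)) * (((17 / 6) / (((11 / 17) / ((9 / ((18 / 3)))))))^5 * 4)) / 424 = -78623762117511 / 96146158592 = -817.75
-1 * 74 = -74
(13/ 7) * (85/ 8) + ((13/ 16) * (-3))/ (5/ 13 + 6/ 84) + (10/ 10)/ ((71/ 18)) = 603947/ 41251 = 14.64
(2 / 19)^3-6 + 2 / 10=-198871 / 34295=-5.80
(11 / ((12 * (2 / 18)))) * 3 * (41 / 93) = 1353 / 124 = 10.91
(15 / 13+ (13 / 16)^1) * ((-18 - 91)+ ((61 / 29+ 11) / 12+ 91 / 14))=-199.40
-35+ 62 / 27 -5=-1018 / 27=-37.70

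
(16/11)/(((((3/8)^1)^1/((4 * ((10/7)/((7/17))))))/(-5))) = -435200/1617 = -269.14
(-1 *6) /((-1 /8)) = 48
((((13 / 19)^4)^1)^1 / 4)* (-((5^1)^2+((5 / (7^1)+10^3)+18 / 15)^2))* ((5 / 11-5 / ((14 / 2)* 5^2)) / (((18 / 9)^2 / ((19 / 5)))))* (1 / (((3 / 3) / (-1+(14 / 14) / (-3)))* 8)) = 720004669109557 / 194092552500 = 3709.59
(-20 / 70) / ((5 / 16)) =-32 / 35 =-0.91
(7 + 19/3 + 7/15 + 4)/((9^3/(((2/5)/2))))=89/18225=0.00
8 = 8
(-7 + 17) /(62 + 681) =0.01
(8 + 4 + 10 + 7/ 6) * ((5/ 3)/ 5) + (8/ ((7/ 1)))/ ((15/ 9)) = 5297/ 630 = 8.41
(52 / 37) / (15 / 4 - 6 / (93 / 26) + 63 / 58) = 186992 / 420283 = 0.44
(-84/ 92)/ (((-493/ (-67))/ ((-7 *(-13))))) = -11.29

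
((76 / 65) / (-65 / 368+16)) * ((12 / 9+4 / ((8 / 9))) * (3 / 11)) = 97888 / 832689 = 0.12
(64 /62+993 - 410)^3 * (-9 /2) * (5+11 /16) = -4860483679744875 /953312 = -5098523547.11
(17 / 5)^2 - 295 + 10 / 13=-91868 / 325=-282.67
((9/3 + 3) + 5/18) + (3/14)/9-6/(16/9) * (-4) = 2495/126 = 19.80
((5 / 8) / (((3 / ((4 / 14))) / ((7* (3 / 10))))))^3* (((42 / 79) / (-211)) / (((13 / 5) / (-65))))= 525 / 4267264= 0.00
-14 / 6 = -7 / 3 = -2.33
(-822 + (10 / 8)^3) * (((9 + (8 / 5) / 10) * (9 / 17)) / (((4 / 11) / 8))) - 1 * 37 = -1190345293 / 13600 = -87525.39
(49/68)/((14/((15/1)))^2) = 225/272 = 0.83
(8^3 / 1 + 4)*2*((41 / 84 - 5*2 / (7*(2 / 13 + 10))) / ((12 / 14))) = 4601 / 11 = 418.27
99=99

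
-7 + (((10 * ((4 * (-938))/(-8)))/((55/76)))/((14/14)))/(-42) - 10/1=-5653/33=-171.30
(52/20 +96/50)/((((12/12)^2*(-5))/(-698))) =78874/125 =630.99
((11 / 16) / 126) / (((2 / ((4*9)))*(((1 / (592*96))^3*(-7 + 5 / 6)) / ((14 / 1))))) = -40928991510528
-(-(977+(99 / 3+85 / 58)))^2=-3441582225 / 3364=-1023062.49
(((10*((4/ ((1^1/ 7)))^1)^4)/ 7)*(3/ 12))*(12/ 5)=526848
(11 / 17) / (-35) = -11 / 595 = -0.02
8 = 8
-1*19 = -19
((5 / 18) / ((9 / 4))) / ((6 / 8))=40 / 243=0.16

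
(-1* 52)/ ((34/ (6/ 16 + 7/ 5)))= -2.71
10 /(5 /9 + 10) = 18 /19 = 0.95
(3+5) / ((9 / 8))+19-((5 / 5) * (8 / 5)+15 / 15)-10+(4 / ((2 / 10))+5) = 1733 / 45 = 38.51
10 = 10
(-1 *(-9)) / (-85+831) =9 / 746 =0.01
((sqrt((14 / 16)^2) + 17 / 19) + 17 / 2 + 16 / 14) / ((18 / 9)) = 12143 / 2128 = 5.71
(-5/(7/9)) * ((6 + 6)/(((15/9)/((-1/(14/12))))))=1944/49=39.67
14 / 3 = 4.67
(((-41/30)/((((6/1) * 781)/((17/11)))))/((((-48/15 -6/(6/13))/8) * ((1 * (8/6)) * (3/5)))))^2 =12145225/156892609359684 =0.00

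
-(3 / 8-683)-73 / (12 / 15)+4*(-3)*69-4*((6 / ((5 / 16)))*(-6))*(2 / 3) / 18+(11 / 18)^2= -710159 / 3240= -219.18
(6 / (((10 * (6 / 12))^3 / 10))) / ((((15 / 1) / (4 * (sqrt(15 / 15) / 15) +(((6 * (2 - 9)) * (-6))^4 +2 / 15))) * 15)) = 80655160328 / 9375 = 8603217.10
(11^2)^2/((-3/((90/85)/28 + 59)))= -205720691/714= -288124.22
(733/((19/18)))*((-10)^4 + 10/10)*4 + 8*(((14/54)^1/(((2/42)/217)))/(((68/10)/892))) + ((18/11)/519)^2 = 305500311955683524/10527435963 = 29019441.49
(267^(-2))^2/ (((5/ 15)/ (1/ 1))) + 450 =762318228151/ 1694040507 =450.00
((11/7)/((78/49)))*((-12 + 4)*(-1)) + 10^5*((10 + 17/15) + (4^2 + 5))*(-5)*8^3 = -320819199692/39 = -8226133325.44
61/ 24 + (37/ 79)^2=413557/ 149784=2.76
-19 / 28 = -0.68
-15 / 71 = -0.21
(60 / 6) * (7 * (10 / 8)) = 175 / 2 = 87.50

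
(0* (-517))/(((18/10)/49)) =0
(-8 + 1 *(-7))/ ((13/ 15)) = -225/ 13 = -17.31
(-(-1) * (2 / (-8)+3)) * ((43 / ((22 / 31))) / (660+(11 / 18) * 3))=3999 / 15884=0.25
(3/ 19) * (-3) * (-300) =2700/ 19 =142.11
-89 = -89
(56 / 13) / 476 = 2 / 221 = 0.01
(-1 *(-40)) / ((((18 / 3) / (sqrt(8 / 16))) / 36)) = 120 *sqrt(2) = 169.71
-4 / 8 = -1 / 2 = -0.50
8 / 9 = 0.89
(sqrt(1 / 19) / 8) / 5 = sqrt(19) / 760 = 0.01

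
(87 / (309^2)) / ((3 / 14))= 406 / 95481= 0.00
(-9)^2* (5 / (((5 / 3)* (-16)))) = -243 / 16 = -15.19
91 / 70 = 13 / 10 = 1.30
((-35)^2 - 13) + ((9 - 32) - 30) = 1159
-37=-37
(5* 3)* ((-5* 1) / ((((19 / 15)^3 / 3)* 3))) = -36.90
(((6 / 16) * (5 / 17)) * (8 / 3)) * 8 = 40 / 17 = 2.35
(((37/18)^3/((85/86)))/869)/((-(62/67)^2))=-9777396631/827960466960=-0.01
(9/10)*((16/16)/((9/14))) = 7/5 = 1.40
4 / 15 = 0.27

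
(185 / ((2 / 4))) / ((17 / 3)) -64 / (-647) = 719258 / 10999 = 65.39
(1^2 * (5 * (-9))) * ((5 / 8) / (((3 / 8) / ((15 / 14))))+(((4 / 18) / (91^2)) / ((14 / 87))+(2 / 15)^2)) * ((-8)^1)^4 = -96355760128 / 289835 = -332450.39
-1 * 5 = -5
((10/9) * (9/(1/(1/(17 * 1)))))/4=5/34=0.15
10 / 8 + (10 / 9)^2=2.48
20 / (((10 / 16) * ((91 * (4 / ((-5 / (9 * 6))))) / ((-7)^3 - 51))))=7880 / 2457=3.21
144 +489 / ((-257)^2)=9511545 / 66049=144.01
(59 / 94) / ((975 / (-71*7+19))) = -14101 / 45825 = -0.31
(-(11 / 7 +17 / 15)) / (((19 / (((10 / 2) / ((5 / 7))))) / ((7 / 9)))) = -1988 / 2565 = -0.78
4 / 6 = 2 / 3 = 0.67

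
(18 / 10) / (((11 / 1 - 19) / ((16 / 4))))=-9 / 10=-0.90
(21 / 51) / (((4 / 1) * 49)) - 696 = -331295 / 476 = -696.00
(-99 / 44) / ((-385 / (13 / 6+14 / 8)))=141 / 6160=0.02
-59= -59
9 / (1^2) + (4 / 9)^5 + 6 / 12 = 1123979 / 118098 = 9.52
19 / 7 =2.71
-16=-16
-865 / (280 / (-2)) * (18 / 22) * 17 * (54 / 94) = 714663 / 14476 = 49.37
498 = 498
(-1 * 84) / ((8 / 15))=-315 / 2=-157.50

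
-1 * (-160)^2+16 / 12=-76796 / 3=-25598.67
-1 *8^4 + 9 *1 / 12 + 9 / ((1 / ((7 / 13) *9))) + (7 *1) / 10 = -1053243 / 260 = -4050.93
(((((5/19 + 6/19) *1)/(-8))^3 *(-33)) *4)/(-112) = -0.00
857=857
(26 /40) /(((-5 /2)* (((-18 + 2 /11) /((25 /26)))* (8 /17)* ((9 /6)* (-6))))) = -187 /56448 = -0.00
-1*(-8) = 8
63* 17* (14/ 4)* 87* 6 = 1956717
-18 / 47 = -0.38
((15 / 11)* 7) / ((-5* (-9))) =7 / 33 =0.21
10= 10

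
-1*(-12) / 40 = 0.30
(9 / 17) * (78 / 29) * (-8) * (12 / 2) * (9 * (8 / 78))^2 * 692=-258287616 / 6409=-40300.77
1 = 1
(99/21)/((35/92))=3036/245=12.39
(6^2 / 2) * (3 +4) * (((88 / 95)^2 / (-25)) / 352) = -2772 / 225625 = -0.01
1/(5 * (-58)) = -1/290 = -0.00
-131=-131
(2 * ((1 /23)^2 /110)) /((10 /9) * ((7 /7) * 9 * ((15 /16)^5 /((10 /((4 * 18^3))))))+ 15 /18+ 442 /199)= 19562496 /9617341319677685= 0.00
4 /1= 4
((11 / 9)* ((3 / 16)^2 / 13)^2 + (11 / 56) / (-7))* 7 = -15224077 / 77529088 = -0.20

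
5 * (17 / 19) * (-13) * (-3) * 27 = 89505 / 19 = 4710.79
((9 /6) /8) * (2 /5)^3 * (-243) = -729 /250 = -2.92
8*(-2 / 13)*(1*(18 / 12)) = -24 / 13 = -1.85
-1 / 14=-0.07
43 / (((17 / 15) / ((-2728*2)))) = -3519120 / 17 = -207007.06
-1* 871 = -871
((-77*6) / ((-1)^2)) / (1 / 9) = -4158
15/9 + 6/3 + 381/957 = 3890/957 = 4.06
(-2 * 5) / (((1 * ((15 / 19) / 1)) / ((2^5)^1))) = -1216 / 3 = -405.33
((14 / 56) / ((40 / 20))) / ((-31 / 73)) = -73 / 248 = -0.29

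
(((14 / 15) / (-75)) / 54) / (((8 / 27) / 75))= -7 / 120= -0.06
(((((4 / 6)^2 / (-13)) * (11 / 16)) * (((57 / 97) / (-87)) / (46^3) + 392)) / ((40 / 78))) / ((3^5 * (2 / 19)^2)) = -142071814276909 / 21291167623680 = -6.67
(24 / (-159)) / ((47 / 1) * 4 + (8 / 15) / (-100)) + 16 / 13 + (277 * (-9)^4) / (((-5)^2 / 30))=264830087968562 / 121432805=2180877.63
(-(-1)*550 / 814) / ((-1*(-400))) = 1 / 592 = 0.00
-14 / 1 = -14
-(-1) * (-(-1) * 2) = 2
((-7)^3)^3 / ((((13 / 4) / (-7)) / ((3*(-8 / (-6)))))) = 4519603984 / 13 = 347661844.92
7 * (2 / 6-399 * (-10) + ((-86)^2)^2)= 1148800933 / 3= 382933644.33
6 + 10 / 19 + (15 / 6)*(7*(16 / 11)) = 6684 / 209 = 31.98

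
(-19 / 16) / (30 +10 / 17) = -323 / 8320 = -0.04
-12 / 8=-3 / 2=-1.50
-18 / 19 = -0.95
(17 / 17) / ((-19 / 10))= -0.53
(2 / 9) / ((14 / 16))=16 / 63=0.25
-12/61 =-0.20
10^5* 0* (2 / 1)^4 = 0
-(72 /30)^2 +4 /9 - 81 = -19421 /225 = -86.32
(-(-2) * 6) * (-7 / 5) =-84 / 5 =-16.80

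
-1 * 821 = -821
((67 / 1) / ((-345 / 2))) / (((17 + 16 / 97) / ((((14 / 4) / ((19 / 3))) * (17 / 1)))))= -773381 / 3638025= -0.21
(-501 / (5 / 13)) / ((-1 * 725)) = 6513 / 3625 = 1.80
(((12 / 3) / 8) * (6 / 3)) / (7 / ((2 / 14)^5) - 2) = 1 / 117647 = 0.00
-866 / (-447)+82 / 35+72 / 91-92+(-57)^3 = -37683158273 / 203385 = -185279.93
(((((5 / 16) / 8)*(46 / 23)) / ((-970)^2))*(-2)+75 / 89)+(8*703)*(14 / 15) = 8440856353141 / 1607809920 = 5249.91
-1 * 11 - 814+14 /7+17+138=-668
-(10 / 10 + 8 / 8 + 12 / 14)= -20 / 7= -2.86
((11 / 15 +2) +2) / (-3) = -71 / 45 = -1.58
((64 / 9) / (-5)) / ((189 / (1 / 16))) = -4 / 8505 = -0.00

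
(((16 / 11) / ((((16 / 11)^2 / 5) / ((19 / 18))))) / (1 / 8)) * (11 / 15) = 2299 / 108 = 21.29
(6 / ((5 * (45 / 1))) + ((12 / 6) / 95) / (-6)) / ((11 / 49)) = 0.10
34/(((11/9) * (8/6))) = 459/22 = 20.86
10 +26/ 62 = 323/ 31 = 10.42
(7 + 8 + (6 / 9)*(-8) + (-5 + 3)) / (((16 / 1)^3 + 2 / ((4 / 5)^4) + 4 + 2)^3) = 48234496 / 435800872843188723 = 0.00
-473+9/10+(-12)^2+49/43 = -140593/430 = -326.96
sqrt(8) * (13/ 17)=26 * sqrt(2)/ 17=2.16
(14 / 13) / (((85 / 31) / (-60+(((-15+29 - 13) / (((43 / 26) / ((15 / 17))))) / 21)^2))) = -19480455056 / 826656467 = -23.57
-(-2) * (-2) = -4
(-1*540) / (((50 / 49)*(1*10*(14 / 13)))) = -2457 / 50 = -49.14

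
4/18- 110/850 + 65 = 65.09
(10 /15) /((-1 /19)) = -38 /3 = -12.67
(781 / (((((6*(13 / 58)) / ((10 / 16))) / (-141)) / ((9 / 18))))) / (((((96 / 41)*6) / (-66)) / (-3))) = -2400454265 / 6656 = -360645.17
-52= -52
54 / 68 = 27 / 34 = 0.79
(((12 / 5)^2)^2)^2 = 429981696 / 390625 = 1100.75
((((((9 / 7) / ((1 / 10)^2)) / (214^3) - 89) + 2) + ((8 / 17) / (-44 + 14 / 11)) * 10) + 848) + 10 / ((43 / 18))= 450815809679551 / 589243232914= 765.08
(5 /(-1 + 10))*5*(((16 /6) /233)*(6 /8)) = 50 /2097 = 0.02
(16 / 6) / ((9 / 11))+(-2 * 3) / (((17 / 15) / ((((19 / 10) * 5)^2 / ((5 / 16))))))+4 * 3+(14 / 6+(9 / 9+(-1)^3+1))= -693250 / 459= -1510.35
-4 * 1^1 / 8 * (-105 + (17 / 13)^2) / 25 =8728 / 4225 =2.07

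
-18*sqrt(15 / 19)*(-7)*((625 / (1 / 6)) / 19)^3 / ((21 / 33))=10441406250000*sqrt(285) / 130321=1352592639.11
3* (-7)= -21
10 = 10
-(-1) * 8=8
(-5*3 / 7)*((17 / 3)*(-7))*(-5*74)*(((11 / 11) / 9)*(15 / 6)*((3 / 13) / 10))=-15725 / 78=-201.60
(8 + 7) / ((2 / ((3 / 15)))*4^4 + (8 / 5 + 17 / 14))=350 / 59799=0.01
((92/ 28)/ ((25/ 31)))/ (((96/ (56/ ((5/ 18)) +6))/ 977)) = 120511973/ 14000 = 8608.00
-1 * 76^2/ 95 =-304/ 5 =-60.80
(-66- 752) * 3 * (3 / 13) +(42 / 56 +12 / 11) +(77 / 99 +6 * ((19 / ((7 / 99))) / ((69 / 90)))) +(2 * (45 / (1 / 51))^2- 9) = 10535580.29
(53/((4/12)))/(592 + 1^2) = 159/593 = 0.27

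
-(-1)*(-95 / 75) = -19 / 15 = -1.27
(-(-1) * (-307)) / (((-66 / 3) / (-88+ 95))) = 2149 / 22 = 97.68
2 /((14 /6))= 6 /7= 0.86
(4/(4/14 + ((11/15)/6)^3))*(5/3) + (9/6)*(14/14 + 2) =81245853/2934634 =27.69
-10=-10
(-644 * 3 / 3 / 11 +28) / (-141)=112 / 517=0.22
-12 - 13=-25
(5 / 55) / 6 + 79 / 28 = 2.84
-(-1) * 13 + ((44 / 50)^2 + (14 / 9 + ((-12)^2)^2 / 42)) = 20043617 / 39375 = 509.04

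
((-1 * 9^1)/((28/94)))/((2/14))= -423/2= -211.50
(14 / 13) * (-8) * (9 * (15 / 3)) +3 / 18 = -30227 / 78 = -387.53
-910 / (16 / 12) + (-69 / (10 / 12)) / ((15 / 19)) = -39369 / 50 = -787.38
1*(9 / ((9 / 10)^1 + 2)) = 90 / 29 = 3.10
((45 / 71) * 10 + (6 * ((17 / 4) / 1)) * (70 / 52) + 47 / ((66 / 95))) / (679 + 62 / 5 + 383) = 3881425 / 38500176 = 0.10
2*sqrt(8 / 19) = 4*sqrt(38) / 19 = 1.30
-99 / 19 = -5.21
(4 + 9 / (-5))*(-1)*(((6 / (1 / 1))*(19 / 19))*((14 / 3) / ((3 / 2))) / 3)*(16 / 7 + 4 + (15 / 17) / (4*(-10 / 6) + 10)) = -68596 / 765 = -89.67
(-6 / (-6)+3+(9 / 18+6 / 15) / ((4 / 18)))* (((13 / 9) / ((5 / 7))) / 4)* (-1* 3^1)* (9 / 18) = -14651 / 2400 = -6.10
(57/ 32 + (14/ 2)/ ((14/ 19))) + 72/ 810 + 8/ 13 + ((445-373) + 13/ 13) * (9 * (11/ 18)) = 7740449/ 18720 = 413.49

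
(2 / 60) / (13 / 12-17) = -2 / 955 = -0.00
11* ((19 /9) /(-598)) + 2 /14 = 3919 /37674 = 0.10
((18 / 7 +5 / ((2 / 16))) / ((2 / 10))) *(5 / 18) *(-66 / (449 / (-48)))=1311200 / 3143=417.18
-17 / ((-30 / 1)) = 17 / 30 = 0.57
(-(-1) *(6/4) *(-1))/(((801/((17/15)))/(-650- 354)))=2.13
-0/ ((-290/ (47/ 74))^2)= 0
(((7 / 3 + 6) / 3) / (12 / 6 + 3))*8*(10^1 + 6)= 640 / 9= 71.11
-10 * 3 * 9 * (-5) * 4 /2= 2700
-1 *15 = -15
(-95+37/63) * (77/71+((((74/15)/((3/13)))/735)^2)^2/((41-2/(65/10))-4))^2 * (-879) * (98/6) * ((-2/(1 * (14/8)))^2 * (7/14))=107747103830395784429480508122636801434912471270735232/103488675305841075334493577852498316497802734375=1041148.74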